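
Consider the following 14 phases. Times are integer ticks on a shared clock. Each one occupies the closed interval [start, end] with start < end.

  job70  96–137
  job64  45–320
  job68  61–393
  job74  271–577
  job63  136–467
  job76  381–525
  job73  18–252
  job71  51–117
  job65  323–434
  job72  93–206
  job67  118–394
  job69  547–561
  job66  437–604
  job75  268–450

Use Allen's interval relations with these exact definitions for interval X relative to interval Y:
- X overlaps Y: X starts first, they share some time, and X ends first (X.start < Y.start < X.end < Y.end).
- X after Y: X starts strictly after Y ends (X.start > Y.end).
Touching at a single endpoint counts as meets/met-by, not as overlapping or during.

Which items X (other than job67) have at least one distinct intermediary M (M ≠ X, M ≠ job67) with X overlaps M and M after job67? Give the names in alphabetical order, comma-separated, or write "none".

job63, job74, job75, job76

Target job67 = [118, 394].
Intermediaries M with M after job67: job66, job69.
Via job66 — items with X overlaps job66: job63, job74, job75, job76.
Via job69 — items with X overlaps job69: none.
Union: job63, job74, job75, job76.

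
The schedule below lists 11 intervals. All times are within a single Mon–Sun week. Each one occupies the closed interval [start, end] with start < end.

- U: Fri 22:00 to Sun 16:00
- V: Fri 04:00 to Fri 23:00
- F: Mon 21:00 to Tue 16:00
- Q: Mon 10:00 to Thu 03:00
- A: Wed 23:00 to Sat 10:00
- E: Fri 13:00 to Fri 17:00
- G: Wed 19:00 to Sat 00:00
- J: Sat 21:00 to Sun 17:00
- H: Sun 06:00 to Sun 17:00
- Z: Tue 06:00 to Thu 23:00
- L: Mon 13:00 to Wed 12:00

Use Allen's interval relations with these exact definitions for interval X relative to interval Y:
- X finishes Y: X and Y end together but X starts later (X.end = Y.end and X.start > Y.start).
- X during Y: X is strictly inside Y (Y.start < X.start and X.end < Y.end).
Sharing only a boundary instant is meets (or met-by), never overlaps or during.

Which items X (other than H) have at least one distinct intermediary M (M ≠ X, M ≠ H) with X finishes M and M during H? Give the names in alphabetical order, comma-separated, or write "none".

Target H = [Sun 06:00, Sun 17:00].
Intermediaries M with M during H: none.
Union: none.

none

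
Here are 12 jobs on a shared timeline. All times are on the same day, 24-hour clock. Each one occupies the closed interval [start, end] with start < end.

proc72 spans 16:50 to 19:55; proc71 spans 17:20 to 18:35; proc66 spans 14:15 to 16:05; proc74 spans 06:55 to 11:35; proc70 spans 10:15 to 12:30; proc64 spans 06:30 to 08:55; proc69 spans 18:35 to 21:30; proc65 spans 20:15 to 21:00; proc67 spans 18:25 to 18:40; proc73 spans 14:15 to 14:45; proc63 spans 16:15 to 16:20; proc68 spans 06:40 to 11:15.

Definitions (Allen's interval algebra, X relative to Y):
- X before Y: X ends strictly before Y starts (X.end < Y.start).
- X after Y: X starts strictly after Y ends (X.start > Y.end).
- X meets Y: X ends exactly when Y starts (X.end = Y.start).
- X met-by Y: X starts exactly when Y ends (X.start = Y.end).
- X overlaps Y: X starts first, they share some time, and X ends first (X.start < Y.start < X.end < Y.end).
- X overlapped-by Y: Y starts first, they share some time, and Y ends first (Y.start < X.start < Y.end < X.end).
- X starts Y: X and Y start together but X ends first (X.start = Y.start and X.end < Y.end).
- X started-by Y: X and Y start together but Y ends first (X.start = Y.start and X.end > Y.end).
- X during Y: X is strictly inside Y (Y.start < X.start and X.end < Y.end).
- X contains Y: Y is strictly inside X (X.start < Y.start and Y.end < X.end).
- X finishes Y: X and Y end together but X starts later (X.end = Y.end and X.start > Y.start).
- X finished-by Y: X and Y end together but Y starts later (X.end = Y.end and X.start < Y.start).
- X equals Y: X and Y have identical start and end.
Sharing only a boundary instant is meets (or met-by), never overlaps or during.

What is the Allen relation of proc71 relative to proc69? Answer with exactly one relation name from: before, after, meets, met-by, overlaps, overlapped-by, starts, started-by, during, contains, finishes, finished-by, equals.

proc71 = [17:20, 18:35]; proc69 = [18:35, 21:30].
Compare endpoints: proc71.start < proc69.start, proc71.start < proc69.end, proc71.end = proc69.start, proc71.end < proc69.end.
That pattern is 'meets'.

meets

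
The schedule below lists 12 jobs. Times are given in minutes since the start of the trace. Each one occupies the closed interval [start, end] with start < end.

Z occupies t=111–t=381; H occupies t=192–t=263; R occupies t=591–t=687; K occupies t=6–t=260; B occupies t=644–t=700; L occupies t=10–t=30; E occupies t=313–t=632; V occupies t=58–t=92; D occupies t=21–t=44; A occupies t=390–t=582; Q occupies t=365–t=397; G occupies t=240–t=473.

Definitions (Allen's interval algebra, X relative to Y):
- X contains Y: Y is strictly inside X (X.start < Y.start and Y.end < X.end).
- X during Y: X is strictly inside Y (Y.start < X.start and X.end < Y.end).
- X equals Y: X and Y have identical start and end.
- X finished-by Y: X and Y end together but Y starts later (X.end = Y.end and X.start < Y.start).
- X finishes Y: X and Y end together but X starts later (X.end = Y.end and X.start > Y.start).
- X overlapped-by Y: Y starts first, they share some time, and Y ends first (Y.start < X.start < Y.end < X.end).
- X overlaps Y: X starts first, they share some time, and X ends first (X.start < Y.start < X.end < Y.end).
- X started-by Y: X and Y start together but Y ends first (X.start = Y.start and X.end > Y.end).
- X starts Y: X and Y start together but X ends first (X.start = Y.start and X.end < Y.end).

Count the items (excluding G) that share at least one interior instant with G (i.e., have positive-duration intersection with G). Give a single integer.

Target G = [t=240, t=473].
A [t=390, t=582] → overlapped-by → counts.
B [t=644, t=700] → after → no.
D [t=21, t=44] → before → no.
E [t=313, t=632] → overlapped-by → counts.
H [t=192, t=263] → overlaps → counts.
K [t=6, t=260] → overlaps → counts.
L [t=10, t=30] → before → no.
Q [t=365, t=397] → during → counts.
R [t=591, t=687] → after → no.
V [t=58, t=92] → before → no.
Z [t=111, t=381] → overlaps → counts.
Total: 6.

6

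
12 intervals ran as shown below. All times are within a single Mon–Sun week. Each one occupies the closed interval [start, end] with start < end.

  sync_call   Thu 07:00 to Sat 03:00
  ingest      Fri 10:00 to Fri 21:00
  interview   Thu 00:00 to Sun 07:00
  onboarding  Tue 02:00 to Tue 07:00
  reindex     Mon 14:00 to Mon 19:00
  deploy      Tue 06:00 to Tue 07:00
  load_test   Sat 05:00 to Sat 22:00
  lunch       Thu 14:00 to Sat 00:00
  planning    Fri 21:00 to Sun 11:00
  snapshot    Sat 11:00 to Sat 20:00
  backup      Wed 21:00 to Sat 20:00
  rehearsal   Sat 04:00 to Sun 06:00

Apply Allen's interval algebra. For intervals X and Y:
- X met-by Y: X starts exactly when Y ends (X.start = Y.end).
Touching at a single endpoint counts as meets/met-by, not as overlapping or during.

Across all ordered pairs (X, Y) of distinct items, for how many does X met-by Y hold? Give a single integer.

Checking all 132 ordered pairs for relation 'met-by'; matching pairs in alphabetical order:
(planning, ingest): planning met-by ingest ✓
Count: 1.

1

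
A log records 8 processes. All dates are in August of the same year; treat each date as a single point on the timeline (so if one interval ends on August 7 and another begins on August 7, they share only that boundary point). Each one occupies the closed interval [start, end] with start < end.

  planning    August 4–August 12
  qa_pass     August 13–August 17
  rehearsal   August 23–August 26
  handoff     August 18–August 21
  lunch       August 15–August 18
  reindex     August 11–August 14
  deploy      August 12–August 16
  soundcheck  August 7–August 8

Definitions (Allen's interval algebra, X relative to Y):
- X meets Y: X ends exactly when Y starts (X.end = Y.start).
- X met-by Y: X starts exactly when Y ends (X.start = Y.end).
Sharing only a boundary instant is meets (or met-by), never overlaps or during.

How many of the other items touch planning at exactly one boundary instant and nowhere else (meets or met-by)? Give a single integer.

Target planning = [August 4, August 12].
deploy [August 12, August 16] → met-by → counts.
handoff [August 18, August 21] → after → no.
lunch [August 15, August 18] → after → no.
qa_pass [August 13, August 17] → after → no.
rehearsal [August 23, August 26] → after → no.
reindex [August 11, August 14] → overlapped-by → no.
soundcheck [August 7, August 8] → during → no.
Total: 1.

1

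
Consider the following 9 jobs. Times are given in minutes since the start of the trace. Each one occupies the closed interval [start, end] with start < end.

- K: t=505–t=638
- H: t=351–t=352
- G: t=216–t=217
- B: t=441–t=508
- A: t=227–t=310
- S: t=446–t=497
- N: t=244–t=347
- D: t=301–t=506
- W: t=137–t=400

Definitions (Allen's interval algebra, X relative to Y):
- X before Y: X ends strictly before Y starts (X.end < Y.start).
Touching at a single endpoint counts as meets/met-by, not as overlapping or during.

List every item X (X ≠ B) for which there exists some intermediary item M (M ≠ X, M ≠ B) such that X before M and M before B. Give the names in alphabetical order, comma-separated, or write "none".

A, G, N

Target B = [t=441, t=508].
Intermediaries M with M before B: A, G, H, N, W.
Via A — items with X before A: G.
Via G — items with X before G: none.
Via H — items with X before H: A, G, N.
Via N — items with X before N: G.
Via W — items with X before W: none.
Union: A, G, N.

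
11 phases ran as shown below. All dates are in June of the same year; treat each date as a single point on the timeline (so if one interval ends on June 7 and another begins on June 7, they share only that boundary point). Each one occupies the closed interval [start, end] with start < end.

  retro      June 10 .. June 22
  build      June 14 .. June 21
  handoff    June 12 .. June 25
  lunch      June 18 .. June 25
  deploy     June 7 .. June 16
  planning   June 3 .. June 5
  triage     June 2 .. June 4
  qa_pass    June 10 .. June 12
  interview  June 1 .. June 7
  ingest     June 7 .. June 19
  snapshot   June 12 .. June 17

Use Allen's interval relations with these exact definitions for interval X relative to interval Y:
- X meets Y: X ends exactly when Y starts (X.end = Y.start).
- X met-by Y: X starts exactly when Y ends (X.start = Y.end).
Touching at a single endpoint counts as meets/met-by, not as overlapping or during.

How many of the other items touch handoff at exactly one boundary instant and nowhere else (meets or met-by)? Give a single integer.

Target handoff = [June 12, June 25].
build [June 14, June 21] → during → no.
deploy [June 7, June 16] → overlaps → no.
ingest [June 7, June 19] → overlaps → no.
interview [June 1, June 7] → before → no.
lunch [June 18, June 25] → finishes → no.
planning [June 3, June 5] → before → no.
qa_pass [June 10, June 12] → meets → counts.
retro [June 10, June 22] → overlaps → no.
snapshot [June 12, June 17] → starts → no.
triage [June 2, June 4] → before → no.
Total: 1.

1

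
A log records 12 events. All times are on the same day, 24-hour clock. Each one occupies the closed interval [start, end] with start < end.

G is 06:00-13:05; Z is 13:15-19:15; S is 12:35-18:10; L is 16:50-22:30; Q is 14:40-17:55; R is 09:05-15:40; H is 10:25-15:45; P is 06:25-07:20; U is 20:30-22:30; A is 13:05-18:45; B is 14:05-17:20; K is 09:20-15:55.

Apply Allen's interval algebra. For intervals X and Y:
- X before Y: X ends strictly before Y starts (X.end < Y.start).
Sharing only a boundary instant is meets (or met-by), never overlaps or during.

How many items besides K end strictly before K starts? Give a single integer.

Target K = [09:20, 15:55].
A [13:05, 18:45] → overlapped-by → no.
B [14:05, 17:20] → overlapped-by → no.
G [06:00, 13:05] → overlaps → no.
H [10:25, 15:45] → during → no.
L [16:50, 22:30] → after → no.
P [06:25, 07:20] → before → counts.
Q [14:40, 17:55] → overlapped-by → no.
R [09:05, 15:40] → overlaps → no.
S [12:35, 18:10] → overlapped-by → no.
U [20:30, 22:30] → after → no.
Z [13:15, 19:15] → overlapped-by → no.
Total: 1.

1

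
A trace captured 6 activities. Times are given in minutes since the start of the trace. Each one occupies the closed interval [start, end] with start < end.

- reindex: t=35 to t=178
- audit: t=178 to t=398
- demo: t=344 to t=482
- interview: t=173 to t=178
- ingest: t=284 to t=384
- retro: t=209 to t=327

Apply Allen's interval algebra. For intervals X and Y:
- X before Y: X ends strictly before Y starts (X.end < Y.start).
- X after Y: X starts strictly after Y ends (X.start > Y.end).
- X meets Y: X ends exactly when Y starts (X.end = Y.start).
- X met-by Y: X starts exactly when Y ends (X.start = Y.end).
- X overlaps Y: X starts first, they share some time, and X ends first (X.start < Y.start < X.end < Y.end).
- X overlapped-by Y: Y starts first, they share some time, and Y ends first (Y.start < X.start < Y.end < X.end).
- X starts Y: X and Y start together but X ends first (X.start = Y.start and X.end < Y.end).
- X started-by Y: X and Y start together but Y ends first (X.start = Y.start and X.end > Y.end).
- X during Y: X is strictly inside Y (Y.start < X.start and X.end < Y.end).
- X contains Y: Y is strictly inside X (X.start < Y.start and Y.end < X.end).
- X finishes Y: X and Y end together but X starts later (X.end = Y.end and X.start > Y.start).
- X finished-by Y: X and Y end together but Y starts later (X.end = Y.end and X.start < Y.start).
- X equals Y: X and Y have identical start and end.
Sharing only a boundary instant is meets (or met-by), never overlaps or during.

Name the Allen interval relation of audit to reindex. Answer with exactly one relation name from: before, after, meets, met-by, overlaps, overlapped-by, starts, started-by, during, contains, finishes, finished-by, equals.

met-by

audit = [t=178, t=398]; reindex = [t=35, t=178].
Compare endpoints: audit.start > reindex.start, audit.start = reindex.end, audit.end > reindex.start, audit.end > reindex.end.
That pattern is 'met-by'.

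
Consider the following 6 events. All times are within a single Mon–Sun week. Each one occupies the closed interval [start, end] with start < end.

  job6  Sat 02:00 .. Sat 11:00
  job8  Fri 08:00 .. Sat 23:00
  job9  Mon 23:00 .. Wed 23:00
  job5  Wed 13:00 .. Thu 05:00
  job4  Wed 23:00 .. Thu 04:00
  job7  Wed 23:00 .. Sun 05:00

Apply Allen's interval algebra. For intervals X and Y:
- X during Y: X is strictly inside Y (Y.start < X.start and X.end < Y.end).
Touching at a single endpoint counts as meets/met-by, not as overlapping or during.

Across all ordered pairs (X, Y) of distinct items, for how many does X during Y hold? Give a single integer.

4

Checking all 30 ordered pairs for relation 'during'; matching pairs in alphabetical order:
(job4, job5): job4 during job5 ✓
(job6, job7): job6 during job7 ✓
(job6, job8): job6 during job8 ✓
(job8, job7): job8 during job7 ✓
Count: 4.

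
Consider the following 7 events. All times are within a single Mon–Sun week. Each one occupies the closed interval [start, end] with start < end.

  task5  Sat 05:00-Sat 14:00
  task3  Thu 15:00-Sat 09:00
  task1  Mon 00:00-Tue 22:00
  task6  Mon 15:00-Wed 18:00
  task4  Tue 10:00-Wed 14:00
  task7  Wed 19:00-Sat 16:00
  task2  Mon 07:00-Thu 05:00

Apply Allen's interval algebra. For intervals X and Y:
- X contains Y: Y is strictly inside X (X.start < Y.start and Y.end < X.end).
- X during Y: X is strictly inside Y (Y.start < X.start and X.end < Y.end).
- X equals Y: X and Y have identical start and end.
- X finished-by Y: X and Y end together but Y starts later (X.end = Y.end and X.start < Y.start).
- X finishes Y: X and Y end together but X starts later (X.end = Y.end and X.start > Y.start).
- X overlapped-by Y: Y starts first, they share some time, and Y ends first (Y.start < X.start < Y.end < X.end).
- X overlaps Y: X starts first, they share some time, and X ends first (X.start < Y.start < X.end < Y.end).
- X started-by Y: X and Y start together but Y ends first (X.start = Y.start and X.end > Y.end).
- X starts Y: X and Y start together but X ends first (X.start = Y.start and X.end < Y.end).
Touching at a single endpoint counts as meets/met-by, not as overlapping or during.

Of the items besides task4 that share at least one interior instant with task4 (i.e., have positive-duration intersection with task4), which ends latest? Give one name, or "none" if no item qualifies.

Target task4 = [Tue 10:00, Wed 14:00].
task1 [Mon 00:00, Tue 22:00] → overlaps → candidate.
task2 [Mon 07:00, Thu 05:00] → contains → candidate.
task3 [Thu 15:00, Sat 09:00] → after → excluded.
task5 [Sat 05:00, Sat 14:00] → after → excluded.
task6 [Mon 15:00, Wed 18:00] → contains → candidate.
task7 [Wed 19:00, Sat 16:00] → after → excluded.
Among candidates, latest end is Thu 05:00 → task2.

task2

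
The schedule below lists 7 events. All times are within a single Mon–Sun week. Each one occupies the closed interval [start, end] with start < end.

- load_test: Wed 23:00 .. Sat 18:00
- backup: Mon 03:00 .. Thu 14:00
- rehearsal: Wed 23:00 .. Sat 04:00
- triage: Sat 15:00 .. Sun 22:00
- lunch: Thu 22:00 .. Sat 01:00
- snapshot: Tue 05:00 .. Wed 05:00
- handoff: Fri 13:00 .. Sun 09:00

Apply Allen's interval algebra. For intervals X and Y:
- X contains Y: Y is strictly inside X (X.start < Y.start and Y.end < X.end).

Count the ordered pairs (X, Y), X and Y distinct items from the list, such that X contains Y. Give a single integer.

Checking all 42 ordered pairs for relation 'contains'; matching pairs in alphabetical order:
(backup, snapshot): backup contains snapshot ✓
(load_test, lunch): load_test contains lunch ✓
(rehearsal, lunch): rehearsal contains lunch ✓
Count: 3.

3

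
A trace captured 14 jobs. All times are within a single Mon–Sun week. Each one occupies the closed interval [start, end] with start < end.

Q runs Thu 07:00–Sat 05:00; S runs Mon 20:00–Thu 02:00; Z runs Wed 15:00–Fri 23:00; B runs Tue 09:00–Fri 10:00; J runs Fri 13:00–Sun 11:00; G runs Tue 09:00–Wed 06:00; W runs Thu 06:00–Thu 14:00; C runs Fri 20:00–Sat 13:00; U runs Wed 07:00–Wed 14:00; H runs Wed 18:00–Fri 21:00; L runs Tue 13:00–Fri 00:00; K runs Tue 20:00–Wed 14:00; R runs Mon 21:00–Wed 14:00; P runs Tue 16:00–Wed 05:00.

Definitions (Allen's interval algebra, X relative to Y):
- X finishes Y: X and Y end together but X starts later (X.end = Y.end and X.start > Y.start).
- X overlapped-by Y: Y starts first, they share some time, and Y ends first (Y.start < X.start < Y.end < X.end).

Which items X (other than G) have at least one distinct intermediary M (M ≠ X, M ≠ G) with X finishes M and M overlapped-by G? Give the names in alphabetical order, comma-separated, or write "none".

Target G = [Tue 09:00, Wed 06:00].
Intermediaries M with M overlapped-by G: K, L.
Via K — items with X finishes K: U.
Via L — items with X finishes L: none.
Union: U.

U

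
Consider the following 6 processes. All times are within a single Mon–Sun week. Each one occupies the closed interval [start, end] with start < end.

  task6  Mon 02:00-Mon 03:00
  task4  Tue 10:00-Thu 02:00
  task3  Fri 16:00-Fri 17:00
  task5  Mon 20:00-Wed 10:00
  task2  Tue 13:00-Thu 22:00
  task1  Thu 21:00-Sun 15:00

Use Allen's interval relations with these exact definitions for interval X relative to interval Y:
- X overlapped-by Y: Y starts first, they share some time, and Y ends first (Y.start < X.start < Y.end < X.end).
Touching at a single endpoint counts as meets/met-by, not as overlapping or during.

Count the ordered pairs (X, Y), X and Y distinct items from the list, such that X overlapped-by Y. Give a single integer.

Checking all 30 ordered pairs for relation 'overlapped-by'; matching pairs in alphabetical order:
(task1, task2): task1 overlapped-by task2 ✓
(task2, task4): task2 overlapped-by task4 ✓
(task2, task5): task2 overlapped-by task5 ✓
(task4, task5): task4 overlapped-by task5 ✓
Count: 4.

4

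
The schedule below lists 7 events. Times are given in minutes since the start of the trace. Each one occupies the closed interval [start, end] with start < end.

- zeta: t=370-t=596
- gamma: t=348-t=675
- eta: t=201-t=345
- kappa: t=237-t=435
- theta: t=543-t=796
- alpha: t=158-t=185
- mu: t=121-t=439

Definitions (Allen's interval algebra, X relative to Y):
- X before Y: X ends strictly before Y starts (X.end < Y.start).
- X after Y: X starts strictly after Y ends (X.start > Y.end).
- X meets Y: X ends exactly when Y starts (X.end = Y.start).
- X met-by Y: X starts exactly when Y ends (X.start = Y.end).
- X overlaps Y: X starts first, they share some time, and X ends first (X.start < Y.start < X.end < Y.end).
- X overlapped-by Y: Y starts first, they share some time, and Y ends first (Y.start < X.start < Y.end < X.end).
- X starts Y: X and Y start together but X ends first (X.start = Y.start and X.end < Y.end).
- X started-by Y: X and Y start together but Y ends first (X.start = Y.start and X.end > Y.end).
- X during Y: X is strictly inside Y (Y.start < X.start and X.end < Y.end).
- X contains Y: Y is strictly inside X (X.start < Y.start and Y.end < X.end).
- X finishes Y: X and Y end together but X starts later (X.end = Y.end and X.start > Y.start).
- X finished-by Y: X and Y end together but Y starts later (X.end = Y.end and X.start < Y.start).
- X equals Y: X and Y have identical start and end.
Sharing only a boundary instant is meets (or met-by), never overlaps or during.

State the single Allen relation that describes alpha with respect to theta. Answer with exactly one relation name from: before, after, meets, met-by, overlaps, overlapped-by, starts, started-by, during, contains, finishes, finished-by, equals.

before

alpha = [t=158, t=185]; theta = [t=543, t=796].
Compare endpoints: alpha.start < theta.start, alpha.start < theta.end, alpha.end < theta.start, alpha.end < theta.end.
That pattern is 'before'.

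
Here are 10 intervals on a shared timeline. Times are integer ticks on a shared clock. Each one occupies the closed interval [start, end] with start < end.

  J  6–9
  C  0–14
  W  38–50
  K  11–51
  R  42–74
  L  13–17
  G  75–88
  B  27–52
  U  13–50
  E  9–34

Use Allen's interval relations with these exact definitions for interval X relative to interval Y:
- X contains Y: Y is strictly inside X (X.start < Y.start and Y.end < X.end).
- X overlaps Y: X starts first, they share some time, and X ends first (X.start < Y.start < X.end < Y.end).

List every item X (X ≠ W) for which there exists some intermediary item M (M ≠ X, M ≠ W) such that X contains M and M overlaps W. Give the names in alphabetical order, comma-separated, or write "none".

none

Target W = [38, 50].
Intermediaries M with M overlaps W: none.
Union: none.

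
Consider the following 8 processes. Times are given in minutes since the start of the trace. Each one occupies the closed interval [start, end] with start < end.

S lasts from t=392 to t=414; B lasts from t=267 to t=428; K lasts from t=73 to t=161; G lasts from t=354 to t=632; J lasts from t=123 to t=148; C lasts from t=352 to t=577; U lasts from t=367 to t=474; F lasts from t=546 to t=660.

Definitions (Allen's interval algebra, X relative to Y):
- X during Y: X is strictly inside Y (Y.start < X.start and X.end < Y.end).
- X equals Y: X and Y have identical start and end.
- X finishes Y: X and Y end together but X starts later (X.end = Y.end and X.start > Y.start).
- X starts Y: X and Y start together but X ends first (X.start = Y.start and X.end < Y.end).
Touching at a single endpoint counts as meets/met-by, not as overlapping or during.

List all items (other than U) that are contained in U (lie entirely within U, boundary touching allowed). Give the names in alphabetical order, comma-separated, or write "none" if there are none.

Target U = [t=367, t=474].
B [t=267, t=428] → overlaps → no.
C [t=352, t=577] → contains → no.
F [t=546, t=660] → after → no.
G [t=354, t=632] → contains → no.
J [t=123, t=148] → before → no.
K [t=73, t=161] → before → no.
S [t=392, t=414] → during → yes.
Result: S.

S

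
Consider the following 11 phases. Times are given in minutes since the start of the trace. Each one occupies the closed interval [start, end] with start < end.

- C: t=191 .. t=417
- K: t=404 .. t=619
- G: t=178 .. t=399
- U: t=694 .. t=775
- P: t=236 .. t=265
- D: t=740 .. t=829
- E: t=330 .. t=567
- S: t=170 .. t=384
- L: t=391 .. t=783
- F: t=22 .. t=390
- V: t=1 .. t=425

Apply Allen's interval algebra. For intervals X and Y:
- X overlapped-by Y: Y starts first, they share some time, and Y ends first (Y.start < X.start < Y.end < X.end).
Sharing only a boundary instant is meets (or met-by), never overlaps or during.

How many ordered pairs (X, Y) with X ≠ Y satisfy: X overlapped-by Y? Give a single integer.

Checking all 110 ordered pairs for relation 'overlapped-by'; matching pairs in alphabetical order:
(C, F): C overlapped-by F ✓
(C, G): C overlapped-by G ✓
(C, S): C overlapped-by S ✓
(D, L): D overlapped-by L ✓
(D, U): D overlapped-by U ✓
(E, C): E overlapped-by C ✓
(E, F): E overlapped-by F ✓
(E, G): E overlapped-by G ✓
(E, S): E overlapped-by S ✓
(E, V): E overlapped-by V ✓
(G, F): G overlapped-by F ✓
(G, S): G overlapped-by S ✓
(K, C): K overlapped-by C ✓
(K, E): K overlapped-by E ✓
(K, V): K overlapped-by V ✓
(L, C): L overlapped-by C ✓
(L, E): L overlapped-by E ✓
(L, G): L overlapped-by G ✓
(L, V): L overlapped-by V ✓
Count: 19.

19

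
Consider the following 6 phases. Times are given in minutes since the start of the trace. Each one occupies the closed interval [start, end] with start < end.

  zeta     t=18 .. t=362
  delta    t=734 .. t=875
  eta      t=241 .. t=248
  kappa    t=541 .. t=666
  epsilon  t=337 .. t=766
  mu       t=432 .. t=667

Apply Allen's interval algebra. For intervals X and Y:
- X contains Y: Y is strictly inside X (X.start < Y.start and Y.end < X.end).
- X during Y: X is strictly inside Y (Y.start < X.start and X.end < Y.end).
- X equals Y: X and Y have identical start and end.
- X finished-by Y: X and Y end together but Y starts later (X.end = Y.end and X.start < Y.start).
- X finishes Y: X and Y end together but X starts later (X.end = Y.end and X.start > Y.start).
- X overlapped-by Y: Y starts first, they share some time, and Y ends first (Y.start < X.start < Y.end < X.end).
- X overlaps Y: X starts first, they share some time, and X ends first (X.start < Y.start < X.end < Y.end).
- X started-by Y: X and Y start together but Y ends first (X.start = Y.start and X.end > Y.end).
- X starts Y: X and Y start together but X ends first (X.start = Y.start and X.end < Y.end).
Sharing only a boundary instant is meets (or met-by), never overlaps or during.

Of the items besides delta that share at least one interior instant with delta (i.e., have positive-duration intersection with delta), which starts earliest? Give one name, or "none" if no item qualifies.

Target delta = [t=734, t=875].
epsilon [t=337, t=766] → overlaps → candidate.
eta [t=241, t=248] → before → excluded.
kappa [t=541, t=666] → before → excluded.
mu [t=432, t=667] → before → excluded.
zeta [t=18, t=362] → before → excluded.
Among candidates, earliest start is t=337 → epsilon.

epsilon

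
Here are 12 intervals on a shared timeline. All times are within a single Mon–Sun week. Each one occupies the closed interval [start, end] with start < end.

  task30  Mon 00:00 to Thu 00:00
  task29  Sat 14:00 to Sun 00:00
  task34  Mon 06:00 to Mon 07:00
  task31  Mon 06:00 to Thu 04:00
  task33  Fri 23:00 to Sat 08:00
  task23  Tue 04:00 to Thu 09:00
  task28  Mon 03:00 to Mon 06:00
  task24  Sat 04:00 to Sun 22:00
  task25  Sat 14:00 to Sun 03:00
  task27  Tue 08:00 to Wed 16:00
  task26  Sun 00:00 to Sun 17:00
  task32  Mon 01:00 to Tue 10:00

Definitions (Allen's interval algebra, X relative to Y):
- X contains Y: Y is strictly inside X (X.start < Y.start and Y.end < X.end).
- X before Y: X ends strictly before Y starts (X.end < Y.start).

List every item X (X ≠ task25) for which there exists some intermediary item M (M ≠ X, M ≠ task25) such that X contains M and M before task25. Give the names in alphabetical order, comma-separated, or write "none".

Target task25 = [Sat 14:00, Sun 03:00].
Intermediaries M with M before task25: task23, task27, task28, task30, task31, task32, task33, task34.
Via task23 — items with X contains task23: none.
Via task27 — items with X contains task27: task23, task30, task31.
Via task28 — items with X contains task28: task30, task32.
Via task30 — items with X contains task30: none.
Via task31 — items with X contains task31: none.
Via task32 — items with X contains task32: task30.
Via task33 — items with X contains task33: none.
Via task34 — items with X contains task34: task30, task32.
Union: task23, task30, task31, task32.

task23, task30, task31, task32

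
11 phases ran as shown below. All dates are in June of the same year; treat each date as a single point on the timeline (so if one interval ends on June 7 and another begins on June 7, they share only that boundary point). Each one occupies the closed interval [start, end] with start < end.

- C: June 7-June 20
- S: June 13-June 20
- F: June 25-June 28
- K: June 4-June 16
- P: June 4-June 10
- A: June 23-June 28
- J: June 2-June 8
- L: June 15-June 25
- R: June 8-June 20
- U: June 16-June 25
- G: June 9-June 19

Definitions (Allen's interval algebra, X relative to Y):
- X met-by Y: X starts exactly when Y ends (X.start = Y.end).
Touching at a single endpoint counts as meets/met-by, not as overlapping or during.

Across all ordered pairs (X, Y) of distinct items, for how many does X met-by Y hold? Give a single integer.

Checking all 110 ordered pairs for relation 'met-by'; matching pairs in alphabetical order:
(F, L): F met-by L ✓
(F, U): F met-by U ✓
(R, J): R met-by J ✓
(U, K): U met-by K ✓
Count: 4.

4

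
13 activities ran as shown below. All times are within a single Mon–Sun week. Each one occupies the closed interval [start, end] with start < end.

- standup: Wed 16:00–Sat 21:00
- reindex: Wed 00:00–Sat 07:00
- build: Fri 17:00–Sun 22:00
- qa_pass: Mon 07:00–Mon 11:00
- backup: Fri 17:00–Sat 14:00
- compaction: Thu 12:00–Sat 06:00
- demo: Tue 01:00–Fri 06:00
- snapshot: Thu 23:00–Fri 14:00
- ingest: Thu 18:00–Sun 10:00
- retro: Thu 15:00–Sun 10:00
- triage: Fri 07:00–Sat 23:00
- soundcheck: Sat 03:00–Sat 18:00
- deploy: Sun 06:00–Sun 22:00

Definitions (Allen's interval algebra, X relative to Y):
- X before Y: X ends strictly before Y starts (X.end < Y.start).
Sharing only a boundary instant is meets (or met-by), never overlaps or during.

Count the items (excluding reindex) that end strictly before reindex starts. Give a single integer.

Target reindex = [Wed 00:00, Sat 07:00].
backup [Fri 17:00, Sat 14:00] → overlapped-by → no.
build [Fri 17:00, Sun 22:00] → overlapped-by → no.
compaction [Thu 12:00, Sat 06:00] → during → no.
demo [Tue 01:00, Fri 06:00] → overlaps → no.
deploy [Sun 06:00, Sun 22:00] → after → no.
ingest [Thu 18:00, Sun 10:00] → overlapped-by → no.
qa_pass [Mon 07:00, Mon 11:00] → before → counts.
retro [Thu 15:00, Sun 10:00] → overlapped-by → no.
snapshot [Thu 23:00, Fri 14:00] → during → no.
soundcheck [Sat 03:00, Sat 18:00] → overlapped-by → no.
standup [Wed 16:00, Sat 21:00] → overlapped-by → no.
triage [Fri 07:00, Sat 23:00] → overlapped-by → no.
Total: 1.

1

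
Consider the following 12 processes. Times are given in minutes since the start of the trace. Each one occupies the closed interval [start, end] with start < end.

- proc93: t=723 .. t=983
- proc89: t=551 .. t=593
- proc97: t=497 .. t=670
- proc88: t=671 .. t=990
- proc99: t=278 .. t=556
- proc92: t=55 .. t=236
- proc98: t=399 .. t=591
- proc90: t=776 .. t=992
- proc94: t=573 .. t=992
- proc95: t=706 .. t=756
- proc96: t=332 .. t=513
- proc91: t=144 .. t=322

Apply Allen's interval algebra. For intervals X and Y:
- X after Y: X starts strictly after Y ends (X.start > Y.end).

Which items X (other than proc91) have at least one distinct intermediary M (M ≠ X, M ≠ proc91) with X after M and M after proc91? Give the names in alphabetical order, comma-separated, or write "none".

proc88, proc89, proc90, proc93, proc94, proc95

Target proc91 = [t=144, t=322].
Intermediaries M with M after proc91: proc88, proc89, proc90, proc93, proc94, proc95, proc96, proc97, proc98.
Via proc88 — items with X after proc88: none.
Via proc89 — items with X after proc89: proc88, proc90, proc93, proc95.
Via proc90 — items with X after proc90: none.
Via proc93 — items with X after proc93: none.
Via proc94 — items with X after proc94: none.
Via proc95 — items with X after proc95: proc90.
Via proc96 — items with X after proc96: proc88, proc89, proc90, proc93, proc94, proc95.
Via proc97 — items with X after proc97: proc88, proc90, proc93, proc95.
Via proc98 — items with X after proc98: proc88, proc90, proc93, proc95.
Union: proc88, proc89, proc90, proc93, proc94, proc95.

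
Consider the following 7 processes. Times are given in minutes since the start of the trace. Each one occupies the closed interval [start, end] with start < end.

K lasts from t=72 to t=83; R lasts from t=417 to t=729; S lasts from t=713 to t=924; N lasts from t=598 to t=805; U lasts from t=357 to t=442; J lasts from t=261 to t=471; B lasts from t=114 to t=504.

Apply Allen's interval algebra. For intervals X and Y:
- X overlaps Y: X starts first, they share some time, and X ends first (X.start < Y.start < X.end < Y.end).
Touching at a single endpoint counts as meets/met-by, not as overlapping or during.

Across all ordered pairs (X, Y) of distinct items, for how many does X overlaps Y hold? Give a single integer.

6

Checking all 42 ordered pairs for relation 'overlaps'; matching pairs in alphabetical order:
(B, R): B overlaps R ✓
(J, R): J overlaps R ✓
(N, S): N overlaps S ✓
(R, N): R overlaps N ✓
(R, S): R overlaps S ✓
(U, R): U overlaps R ✓
Count: 6.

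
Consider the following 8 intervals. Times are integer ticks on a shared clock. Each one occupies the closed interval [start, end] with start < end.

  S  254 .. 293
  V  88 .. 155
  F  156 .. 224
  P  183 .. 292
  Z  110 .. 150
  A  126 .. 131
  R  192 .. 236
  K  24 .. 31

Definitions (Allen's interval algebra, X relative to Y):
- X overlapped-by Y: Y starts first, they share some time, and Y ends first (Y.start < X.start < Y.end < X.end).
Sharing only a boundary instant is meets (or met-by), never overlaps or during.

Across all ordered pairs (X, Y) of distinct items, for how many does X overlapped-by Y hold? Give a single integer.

Checking all 56 ordered pairs for relation 'overlapped-by'; matching pairs in alphabetical order:
(P, F): P overlapped-by F ✓
(R, F): R overlapped-by F ✓
(S, P): S overlapped-by P ✓
Count: 3.

3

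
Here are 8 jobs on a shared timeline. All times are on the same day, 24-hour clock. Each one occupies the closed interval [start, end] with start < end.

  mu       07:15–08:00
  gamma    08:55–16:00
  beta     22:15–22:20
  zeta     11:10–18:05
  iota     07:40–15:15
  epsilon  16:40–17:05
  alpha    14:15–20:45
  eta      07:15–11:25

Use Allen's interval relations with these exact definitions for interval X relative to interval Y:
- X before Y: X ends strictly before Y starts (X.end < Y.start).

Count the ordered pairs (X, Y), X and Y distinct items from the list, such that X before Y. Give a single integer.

15

Checking all 56 ordered pairs for relation 'before'; matching pairs in alphabetical order:
(alpha, beta): alpha before beta ✓
(epsilon, beta): epsilon before beta ✓
(eta, alpha): eta before alpha ✓
(eta, beta): eta before beta ✓
(eta, epsilon): eta before epsilon ✓
(gamma, beta): gamma before beta ✓
(gamma, epsilon): gamma before epsilon ✓
(iota, beta): iota before beta ✓
(iota, epsilon): iota before epsilon ✓
(mu, alpha): mu before alpha ✓
(mu, beta): mu before beta ✓
(mu, epsilon): mu before epsilon ✓
(mu, gamma): mu before gamma ✓
(mu, zeta): mu before zeta ✓
(zeta, beta): zeta before beta ✓
Count: 15.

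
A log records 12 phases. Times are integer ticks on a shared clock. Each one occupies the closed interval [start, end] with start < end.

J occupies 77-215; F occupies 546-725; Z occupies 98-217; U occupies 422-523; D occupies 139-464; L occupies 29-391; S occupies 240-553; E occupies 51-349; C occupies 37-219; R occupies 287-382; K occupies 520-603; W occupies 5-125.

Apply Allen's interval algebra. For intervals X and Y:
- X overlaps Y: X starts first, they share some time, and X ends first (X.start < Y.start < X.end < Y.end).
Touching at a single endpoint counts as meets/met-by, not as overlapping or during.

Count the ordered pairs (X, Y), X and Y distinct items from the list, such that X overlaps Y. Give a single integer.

Checking all 132 ordered pairs for relation 'overlaps'; matching pairs in alphabetical order:
(C, D): C overlaps D ✓
(C, E): C overlaps E ✓
(D, S): D overlaps S ✓
(D, U): D overlaps U ✓
(E, D): E overlaps D ✓
(E, R): E overlaps R ✓
(E, S): E overlaps S ✓
(J, D): J overlaps D ✓
(J, Z): J overlaps Z ✓
(K, F): K overlaps F ✓
(L, D): L overlaps D ✓
(L, S): L overlaps S ✓
(S, F): S overlaps F ✓
(S, K): S overlaps K ✓
(U, K): U overlaps K ✓
(W, C): W overlaps C ✓
(W, E): W overlaps E ✓
(W, J): W overlaps J ✓
(W, L): W overlaps L ✓
(W, Z): W overlaps Z ✓
(Z, D): Z overlaps D ✓
Count: 21.

21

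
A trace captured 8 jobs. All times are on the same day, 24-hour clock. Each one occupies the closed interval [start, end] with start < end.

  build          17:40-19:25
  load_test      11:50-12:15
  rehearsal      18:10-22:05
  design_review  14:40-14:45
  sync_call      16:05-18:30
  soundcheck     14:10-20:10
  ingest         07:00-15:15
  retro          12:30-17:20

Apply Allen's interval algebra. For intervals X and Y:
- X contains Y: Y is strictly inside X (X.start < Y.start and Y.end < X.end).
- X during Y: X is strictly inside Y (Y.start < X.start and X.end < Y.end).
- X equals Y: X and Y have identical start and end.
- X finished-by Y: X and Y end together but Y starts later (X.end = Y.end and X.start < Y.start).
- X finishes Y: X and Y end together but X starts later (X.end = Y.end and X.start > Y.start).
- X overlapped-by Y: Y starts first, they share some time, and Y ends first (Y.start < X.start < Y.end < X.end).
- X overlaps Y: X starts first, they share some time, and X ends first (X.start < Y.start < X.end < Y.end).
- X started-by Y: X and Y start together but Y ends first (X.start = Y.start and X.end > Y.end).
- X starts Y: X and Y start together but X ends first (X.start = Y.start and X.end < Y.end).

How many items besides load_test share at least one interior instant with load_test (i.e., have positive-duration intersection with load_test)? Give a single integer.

Target load_test = [11:50, 12:15].
build [17:40, 19:25] → after → no.
design_review [14:40, 14:45] → after → no.
ingest [07:00, 15:15] → contains → counts.
rehearsal [18:10, 22:05] → after → no.
retro [12:30, 17:20] → after → no.
soundcheck [14:10, 20:10] → after → no.
sync_call [16:05, 18:30] → after → no.
Total: 1.

1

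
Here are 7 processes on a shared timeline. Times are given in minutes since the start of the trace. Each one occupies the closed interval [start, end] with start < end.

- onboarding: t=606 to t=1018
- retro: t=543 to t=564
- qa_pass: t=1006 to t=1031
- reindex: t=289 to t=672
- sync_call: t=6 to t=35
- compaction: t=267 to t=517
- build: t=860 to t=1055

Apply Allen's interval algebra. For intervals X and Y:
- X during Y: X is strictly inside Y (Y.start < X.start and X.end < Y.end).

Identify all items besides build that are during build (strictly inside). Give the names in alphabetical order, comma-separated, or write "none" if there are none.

Target build = [t=860, t=1055].
compaction [t=267, t=517] → before → no.
onboarding [t=606, t=1018] → overlaps → no.
qa_pass [t=1006, t=1031] → during → yes.
reindex [t=289, t=672] → before → no.
retro [t=543, t=564] → before → no.
sync_call [t=6, t=35] → before → no.
Result: qa_pass.

qa_pass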